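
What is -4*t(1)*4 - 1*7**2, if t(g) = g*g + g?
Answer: -81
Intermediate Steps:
t(g) = g + g**2 (t(g) = g**2 + g = g + g**2)
-4*t(1)*4 - 1*7**2 = -4*(1 + 1)*4 - 1*7**2 = -4*2*4 - 1*49 = -4*2*4 - 49 = -8*4 - 49 = -32 - 49 = -81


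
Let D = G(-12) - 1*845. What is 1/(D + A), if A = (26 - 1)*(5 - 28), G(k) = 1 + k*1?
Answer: -1/1431 ≈ -0.00069881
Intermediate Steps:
G(k) = 1 + k
D = -856 (D = (1 - 12) - 1*845 = -11 - 845 = -856)
A = -575 (A = 25*(-23) = -575)
1/(D + A) = 1/(-856 - 575) = 1/(-1431) = -1/1431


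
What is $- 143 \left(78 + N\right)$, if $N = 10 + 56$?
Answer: $-20592$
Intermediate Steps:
$N = 66$
$- 143 \left(78 + N\right) = - 143 \left(78 + 66\right) = \left(-143\right) 144 = -20592$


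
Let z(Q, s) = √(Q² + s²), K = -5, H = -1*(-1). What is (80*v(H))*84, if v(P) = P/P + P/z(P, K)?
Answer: 6720 + 3360*√26/13 ≈ 8037.9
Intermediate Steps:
H = 1
v(P) = 1 + P/√(25 + P²) (v(P) = P/P + P/(√(P² + (-5)²)) = 1 + P/(√(P² + 25)) = 1 + P/(√(25 + P²)) = 1 + P/√(25 + P²))
(80*v(H))*84 = (80*(1 + 1/√(25 + 1²)))*84 = (80*(1 + 1/√(25 + 1)))*84 = (80*(1 + 1/√26))*84 = (80*(1 + 1*(√26/26)))*84 = (80*(1 + √26/26))*84 = (80 + 40*√26/13)*84 = 6720 + 3360*√26/13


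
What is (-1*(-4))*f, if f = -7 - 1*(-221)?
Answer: 856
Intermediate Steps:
f = 214 (f = -7 + 221 = 214)
(-1*(-4))*f = -1*(-4)*214 = 4*214 = 856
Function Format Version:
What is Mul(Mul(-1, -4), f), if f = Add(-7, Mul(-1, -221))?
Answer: 856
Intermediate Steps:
f = 214 (f = Add(-7, 221) = 214)
Mul(Mul(-1, -4), f) = Mul(Mul(-1, -4), 214) = Mul(4, 214) = 856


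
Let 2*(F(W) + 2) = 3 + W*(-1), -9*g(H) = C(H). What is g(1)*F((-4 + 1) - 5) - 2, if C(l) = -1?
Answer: -29/18 ≈ -1.6111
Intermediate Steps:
g(H) = 1/9 (g(H) = -1/9*(-1) = 1/9)
F(W) = -1/2 - W/2 (F(W) = -2 + (3 + W*(-1))/2 = -2 + (3 - W)/2 = -2 + (3/2 - W/2) = -1/2 - W/2)
g(1)*F((-4 + 1) - 5) - 2 = (-1/2 - ((-4 + 1) - 5)/2)/9 - 2 = (-1/2 - (-3 - 5)/2)/9 - 2 = (-1/2 - 1/2*(-8))/9 - 2 = (-1/2 + 4)/9 - 2 = (1/9)*(7/2) - 2 = 7/18 - 2 = -29/18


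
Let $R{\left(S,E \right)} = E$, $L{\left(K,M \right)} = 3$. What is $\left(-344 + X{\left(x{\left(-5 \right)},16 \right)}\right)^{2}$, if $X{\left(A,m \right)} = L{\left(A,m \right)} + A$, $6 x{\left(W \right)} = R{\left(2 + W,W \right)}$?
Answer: $\frac{4206601}{36} \approx 1.1685 \cdot 10^{5}$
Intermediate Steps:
$x{\left(W \right)} = \frac{W}{6}$
$X{\left(A,m \right)} = 3 + A$
$\left(-344 + X{\left(x{\left(-5 \right)},16 \right)}\right)^{2} = \left(-344 + \left(3 + \frac{1}{6} \left(-5\right)\right)\right)^{2} = \left(-344 + \left(3 - \frac{5}{6}\right)\right)^{2} = \left(-344 + \frac{13}{6}\right)^{2} = \left(- \frac{2051}{6}\right)^{2} = \frac{4206601}{36}$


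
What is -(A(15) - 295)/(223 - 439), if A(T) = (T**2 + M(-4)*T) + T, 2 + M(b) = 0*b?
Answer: -85/216 ≈ -0.39352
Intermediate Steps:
M(b) = -2 (M(b) = -2 + 0*b = -2 + 0 = -2)
A(T) = T**2 - T (A(T) = (T**2 - 2*T) + T = T**2 - T)
-(A(15) - 295)/(223 - 439) = -(15*(-1 + 15) - 295)/(223 - 439) = -(15*14 - 295)/(-216) = -(210 - 295)*(-1)/216 = -(-85)*(-1)/216 = -1*85/216 = -85/216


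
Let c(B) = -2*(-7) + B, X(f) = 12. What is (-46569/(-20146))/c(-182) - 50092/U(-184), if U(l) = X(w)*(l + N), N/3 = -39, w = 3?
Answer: 2016304397/145534704 ≈ 13.854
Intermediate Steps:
N = -117 (N = 3*(-39) = -117)
U(l) = -1404 + 12*l (U(l) = 12*(l - 117) = 12*(-117 + l) = -1404 + 12*l)
c(B) = 14 + B
(-46569/(-20146))/c(-182) - 50092/U(-184) = (-46569/(-20146))/(14 - 182) - 50092/(-1404 + 12*(-184)) = -46569*(-1/20146)/(-168) - 50092/(-1404 - 2208) = (46569/20146)*(-1/168) - 50092/(-3612) = -15523/1128176 - 50092*(-1/3612) = -15523/1128176 + 1789/129 = 2016304397/145534704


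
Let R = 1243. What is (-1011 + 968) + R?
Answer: 1200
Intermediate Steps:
(-1011 + 968) + R = (-1011 + 968) + 1243 = -43 + 1243 = 1200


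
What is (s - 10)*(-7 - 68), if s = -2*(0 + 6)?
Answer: 1650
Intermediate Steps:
s = -12 (s = -2*6 = -12)
(s - 10)*(-7 - 68) = (-12 - 10)*(-7 - 68) = -22*(-75) = 1650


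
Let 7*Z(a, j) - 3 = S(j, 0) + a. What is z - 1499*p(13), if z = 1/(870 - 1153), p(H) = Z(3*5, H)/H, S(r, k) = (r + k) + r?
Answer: -18665639/25753 ≈ -724.79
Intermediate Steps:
S(r, k) = k + 2*r (S(r, k) = (k + r) + r = k + 2*r)
Z(a, j) = 3/7 + a/7 + 2*j/7 (Z(a, j) = 3/7 + ((0 + 2*j) + a)/7 = 3/7 + (2*j + a)/7 = 3/7 + (a + 2*j)/7 = 3/7 + (a/7 + 2*j/7) = 3/7 + a/7 + 2*j/7)
p(H) = (18/7 + 2*H/7)/H (p(H) = (3/7 + (3*5)/7 + 2*H/7)/H = (3/7 + (⅐)*15 + 2*H/7)/H = (3/7 + 15/7 + 2*H/7)/H = (18/7 + 2*H/7)/H)
z = -1/283 (z = 1/(-283) = -1/283 ≈ -0.0035336)
z - 1499*p(13) = -1/283 - 2998*(9 + 13)/(7*13) = -1/283 - 2998*22/(7*13) = -1/283 - 1499*44/91 = -1/283 - 65956/91 = -18665639/25753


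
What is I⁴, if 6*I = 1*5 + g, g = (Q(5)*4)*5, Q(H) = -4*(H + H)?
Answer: 4931550625/16 ≈ 3.0822e+8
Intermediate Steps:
Q(H) = -8*H
g = -800 (g = (-8*5*4)*5 = -40*4*5 = -160*5 = -800)
I = -265/2 (I = (1*5 - 800)/6 = (5 - 800)/6 = (⅙)*(-795) = -265/2 ≈ -132.50)
I⁴ = (-265/2)⁴ = 4931550625/16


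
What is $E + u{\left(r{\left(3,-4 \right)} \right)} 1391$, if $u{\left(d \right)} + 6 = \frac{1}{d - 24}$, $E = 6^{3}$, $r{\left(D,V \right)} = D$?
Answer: $- \frac{172121}{21} \approx -8196.2$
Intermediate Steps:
$E = 216$
$u{\left(d \right)} = -6 + \frac{1}{-24 + d}$ ($u{\left(d \right)} = -6 + \frac{1}{d - 24} = -6 + \frac{1}{-24 + d}$)
$E + u{\left(r{\left(3,-4 \right)} \right)} 1391 = 216 + \frac{145 - 18}{-24 + 3} \cdot 1391 = 216 + \frac{145 - 18}{-21} \cdot 1391 = 216 + \left(- \frac{1}{21}\right) 127 \cdot 1391 = 216 - \frac{176657}{21} = - \frac{172121}{21}$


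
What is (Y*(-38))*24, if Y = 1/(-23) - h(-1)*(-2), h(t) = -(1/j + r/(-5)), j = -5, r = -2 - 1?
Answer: 88464/115 ≈ 769.25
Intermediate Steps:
r = -3
h(t) = -2/5 (h(t) = -(1/(-5) - 3/(-5)) = -(1*(-1/5) - 3*(-1/5)) = -(-1/5 + 3/5) = -1*2/5 = -2/5)
Y = -97/115 (Y = 1/(-23) - (-2)*(-2)/5 = -1/23 - 1*4/5 = -1/23 - 4/5 = -97/115 ≈ -0.84348)
(Y*(-38))*24 = -97/115*(-38)*24 = (3686/115)*24 = 88464/115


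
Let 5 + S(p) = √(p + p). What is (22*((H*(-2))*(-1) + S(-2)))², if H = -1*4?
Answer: 79860 - 25168*I ≈ 79860.0 - 25168.0*I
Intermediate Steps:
S(p) = -5 + √2*√p (S(p) = -5 + √(p + p) = -5 + √(2*p) = -5 + √2*√p)
H = -4
(22*((H*(-2))*(-1) + S(-2)))² = (22*(-4*(-2)*(-1) + (-5 + √2*√(-2))))² = (22*(8*(-1) + (-5 + √2*(I*√2))))² = (22*(-8 + (-5 + 2*I)))² = (22*(-13 + 2*I))² = (-286 + 44*I)²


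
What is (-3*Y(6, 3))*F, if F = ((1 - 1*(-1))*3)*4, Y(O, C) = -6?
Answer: 432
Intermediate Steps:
F = 24 (F = ((1 + 1)*3)*4 = (2*3)*4 = 6*4 = 24)
(-3*Y(6, 3))*F = -3*(-6)*24 = 18*24 = 432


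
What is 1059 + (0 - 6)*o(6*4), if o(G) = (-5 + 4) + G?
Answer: 921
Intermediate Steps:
o(G) = -1 + G
1059 + (0 - 6)*o(6*4) = 1059 + (0 - 6)*(-1 + 6*4) = 1059 - 6*(-1 + 24) = 1059 - 6*23 = 1059 - 138 = 921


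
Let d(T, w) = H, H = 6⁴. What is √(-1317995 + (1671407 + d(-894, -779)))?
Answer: 6*√9853 ≈ 595.57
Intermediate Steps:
H = 1296
d(T, w) = 1296
√(-1317995 + (1671407 + d(-894, -779))) = √(-1317995 + (1671407 + 1296)) = √(-1317995 + 1672703) = √354708 = 6*√9853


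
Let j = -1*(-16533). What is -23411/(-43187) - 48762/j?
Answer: -190981159/79334519 ≈ -2.4073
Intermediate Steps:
j = 16533
-23411/(-43187) - 48762/j = -23411/(-43187) - 48762/16533 = -23411*(-1/43187) - 48762*1/16533 = 23411/43187 - 5418/1837 = -190981159/79334519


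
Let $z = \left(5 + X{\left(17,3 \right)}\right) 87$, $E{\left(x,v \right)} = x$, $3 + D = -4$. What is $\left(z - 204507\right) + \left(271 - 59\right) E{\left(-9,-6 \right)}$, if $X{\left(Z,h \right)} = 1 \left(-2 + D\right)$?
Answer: $-206763$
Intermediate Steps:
$D = -7$ ($D = -3 - 4 = -7$)
$X{\left(Z,h \right)} = -9$ ($X{\left(Z,h \right)} = 1 \left(-2 - 7\right) = 1 \left(-9\right) = -9$)
$z = -348$ ($z = \left(5 - 9\right) 87 = \left(-4\right) 87 = -348$)
$\left(z - 204507\right) + \left(271 - 59\right) E{\left(-9,-6 \right)} = \left(-348 - 204507\right) + \left(271 - 59\right) \left(-9\right) = -204855 + 212 \left(-9\right) = -204855 - 1908 = -206763$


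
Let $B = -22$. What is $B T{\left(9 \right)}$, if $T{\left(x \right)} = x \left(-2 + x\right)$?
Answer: $-1386$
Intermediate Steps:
$B T{\left(9 \right)} = - 22 \cdot 9 \left(-2 + 9\right) = - 22 \cdot 9 \cdot 7 = \left(-22\right) 63 = -1386$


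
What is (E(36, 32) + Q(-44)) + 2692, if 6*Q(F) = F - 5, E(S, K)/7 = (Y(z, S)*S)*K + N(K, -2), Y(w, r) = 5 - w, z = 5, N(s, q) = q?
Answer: 16019/6 ≈ 2669.8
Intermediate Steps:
E(S, K) = -14 (E(S, K) = 7*(((5 - 1*5)*S)*K - 2) = 7*(((5 - 5)*S)*K - 2) = 7*((0*S)*K - 2) = 7*(0*K - 2) = 7*(0 - 2) = 7*(-2) = -14)
Q(F) = -⅚ + F/6 (Q(F) = (F - 5)/6 = (-5 + F)/6 = -⅚ + F/6)
(E(36, 32) + Q(-44)) + 2692 = (-14 + (-⅚ + (⅙)*(-44))) + 2692 = (-14 + (-⅚ - 22/3)) + 2692 = (-14 - 49/6) + 2692 = -133/6 + 2692 = 16019/6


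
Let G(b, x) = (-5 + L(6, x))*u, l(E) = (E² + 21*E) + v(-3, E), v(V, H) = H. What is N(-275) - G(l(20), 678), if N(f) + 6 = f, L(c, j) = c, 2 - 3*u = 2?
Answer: -281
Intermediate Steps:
u = 0 (u = ⅔ - ⅓*2 = ⅔ - ⅔ = 0)
N(f) = -6 + f
l(E) = E² + 22*E (l(E) = (E² + 21*E) + E = E² + 22*E)
G(b, x) = 0 (G(b, x) = (-5 + 6)*0 = 1*0 = 0)
N(-275) - G(l(20), 678) = (-6 - 275) - 1*0 = -281 + 0 = -281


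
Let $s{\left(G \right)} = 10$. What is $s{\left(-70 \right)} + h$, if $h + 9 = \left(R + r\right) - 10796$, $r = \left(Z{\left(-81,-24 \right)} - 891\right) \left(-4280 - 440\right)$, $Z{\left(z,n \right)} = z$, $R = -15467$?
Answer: $4561578$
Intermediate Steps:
$r = 4587840$ ($r = \left(-81 - 891\right) \left(-4280 - 440\right) = \left(-972\right) \left(-4720\right) = 4587840$)
$h = 4561568$ ($h = -9 + \left(\left(-15467 + 4587840\right) - 10796\right) = -9 + \left(4572373 - 10796\right) = -9 + 4561577 = 4561568$)
$s{\left(-70 \right)} + h = 10 + 4561568 = 4561578$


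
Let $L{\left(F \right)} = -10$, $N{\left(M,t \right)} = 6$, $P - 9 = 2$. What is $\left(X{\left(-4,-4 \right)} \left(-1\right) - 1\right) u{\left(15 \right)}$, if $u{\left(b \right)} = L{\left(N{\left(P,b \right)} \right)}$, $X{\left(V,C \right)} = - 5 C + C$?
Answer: $170$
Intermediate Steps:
$P = 11$ ($P = 9 + 2 = 11$)
$X{\left(V,C \right)} = - 4 C$
$u{\left(b \right)} = -10$
$\left(X{\left(-4,-4 \right)} \left(-1\right) - 1\right) u{\left(15 \right)} = \left(\left(-4\right) \left(-4\right) \left(-1\right) - 1\right) \left(-10\right) = \left(16 \left(-1\right) - 1\right) \left(-10\right) = \left(-16 - 1\right) \left(-10\right) = \left(-17\right) \left(-10\right) = 170$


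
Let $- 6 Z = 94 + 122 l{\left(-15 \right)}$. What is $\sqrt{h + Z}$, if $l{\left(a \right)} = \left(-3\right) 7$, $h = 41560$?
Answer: $\frac{\sqrt{377742}}{3} \approx 204.87$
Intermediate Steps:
$l{\left(a \right)} = -21$
$Z = \frac{1234}{3}$ ($Z = - \frac{94 + 122 \left(-21\right)}{6} = - \frac{94 - 2562}{6} = \left(- \frac{1}{6}\right) \left(-2468\right) = \frac{1234}{3} \approx 411.33$)
$\sqrt{h + Z} = \sqrt{41560 + \frac{1234}{3}} = \sqrt{\frac{125914}{3}} = \frac{\sqrt{377742}}{3}$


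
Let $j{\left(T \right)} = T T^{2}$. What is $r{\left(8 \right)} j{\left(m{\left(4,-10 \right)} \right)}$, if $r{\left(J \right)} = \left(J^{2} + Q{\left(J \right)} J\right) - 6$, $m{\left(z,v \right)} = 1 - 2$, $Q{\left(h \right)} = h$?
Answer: $-122$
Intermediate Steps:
$m{\left(z,v \right)} = -1$ ($m{\left(z,v \right)} = 1 - 2 = -1$)
$j{\left(T \right)} = T^{3}$
$r{\left(J \right)} = -6 + 2 J^{2}$ ($r{\left(J \right)} = \left(J^{2} + J J\right) - 6 = \left(J^{2} + J^{2}\right) - 6 = 2 J^{2} - 6 = -6 + 2 J^{2}$)
$r{\left(8 \right)} j{\left(m{\left(4,-10 \right)} \right)} = \left(-6 + 2 \cdot 8^{2}\right) \left(-1\right)^{3} = \left(-6 + 2 \cdot 64\right) \left(-1\right) = \left(-6 + 128\right) \left(-1\right) = 122 \left(-1\right) = -122$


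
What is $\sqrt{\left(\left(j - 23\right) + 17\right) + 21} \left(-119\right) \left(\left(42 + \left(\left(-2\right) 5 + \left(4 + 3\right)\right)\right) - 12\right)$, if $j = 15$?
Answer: $- 3213 \sqrt{30} \approx -17598.0$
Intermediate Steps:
$\sqrt{\left(\left(j - 23\right) + 17\right) + 21} \left(-119\right) \left(\left(42 + \left(\left(-2\right) 5 + \left(4 + 3\right)\right)\right) - 12\right) = \sqrt{\left(\left(15 - 23\right) + 17\right) + 21} \left(-119\right) \left(\left(42 + \left(\left(-2\right) 5 + \left(4 + 3\right)\right)\right) - 12\right) = \sqrt{\left(-8 + 17\right) + 21} \left(-119\right) \left(\left(42 + \left(-10 + 7\right)\right) - 12\right) = \sqrt{9 + 21} \left(-119\right) \left(\left(42 - 3\right) - 12\right) = \sqrt{30} \left(-119\right) \left(39 - 12\right) = - 119 \sqrt{30} \cdot 27 = - 3213 \sqrt{30}$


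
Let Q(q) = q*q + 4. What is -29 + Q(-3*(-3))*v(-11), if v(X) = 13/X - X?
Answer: 8861/11 ≈ 805.54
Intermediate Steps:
v(X) = -X + 13/X
Q(q) = 4 + q² (Q(q) = q² + 4 = 4 + q²)
-29 + Q(-3*(-3))*v(-11) = -29 + (4 + (-3*(-3))²)*(-1*(-11) + 13/(-11)) = -29 + (4 + 9²)*(11 + 13*(-1/11)) = -29 + (4 + 81)*(11 - 13/11) = -29 + 85*(108/11) = -29 + 9180/11 = 8861/11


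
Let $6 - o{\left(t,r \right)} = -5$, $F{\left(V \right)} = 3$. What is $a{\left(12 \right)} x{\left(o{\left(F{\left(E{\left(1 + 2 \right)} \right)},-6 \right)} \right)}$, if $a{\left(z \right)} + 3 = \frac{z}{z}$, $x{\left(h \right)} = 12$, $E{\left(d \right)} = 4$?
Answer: $-24$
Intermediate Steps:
$o{\left(t,r \right)} = 11$ ($o{\left(t,r \right)} = 6 - -5 = 6 + 5 = 11$)
$a{\left(z \right)} = -2$ ($a{\left(z \right)} = -3 + \frac{z}{z} = -3 + 1 = -2$)
$a{\left(12 \right)} x{\left(o{\left(F{\left(E{\left(1 + 2 \right)} \right)},-6 \right)} \right)} = \left(-2\right) 12 = -24$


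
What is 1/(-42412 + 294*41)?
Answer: -1/30358 ≈ -3.2940e-5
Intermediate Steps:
1/(-42412 + 294*41) = 1/(-42412 + 12054) = 1/(-30358) = -1/30358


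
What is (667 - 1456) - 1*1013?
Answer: -1802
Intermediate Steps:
(667 - 1456) - 1*1013 = -789 - 1013 = -1802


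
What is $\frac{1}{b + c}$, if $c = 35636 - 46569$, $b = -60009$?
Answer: $- \frac{1}{70942} \approx -1.4096 \cdot 10^{-5}$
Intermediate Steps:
$c = -10933$ ($c = 35636 - 46569 = -10933$)
$\frac{1}{b + c} = \frac{1}{-60009 - 10933} = \frac{1}{-70942} = - \frac{1}{70942}$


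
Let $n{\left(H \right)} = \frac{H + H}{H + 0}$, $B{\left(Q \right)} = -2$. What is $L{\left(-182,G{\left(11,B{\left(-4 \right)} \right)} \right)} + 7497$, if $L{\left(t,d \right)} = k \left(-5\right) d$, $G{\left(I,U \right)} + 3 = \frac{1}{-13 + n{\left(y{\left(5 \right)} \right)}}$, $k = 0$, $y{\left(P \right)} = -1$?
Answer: $7497$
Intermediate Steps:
$n{\left(H \right)} = 2$ ($n{\left(H \right)} = \frac{2 H}{H} = 2$)
$G{\left(I,U \right)} = - \frac{34}{11}$ ($G{\left(I,U \right)} = -3 + \frac{1}{-13 + 2} = -3 + \frac{1}{-11} = -3 - \frac{1}{11} = - \frac{34}{11}$)
$L{\left(t,d \right)} = 0$ ($L{\left(t,d \right)} = 0 \left(-5\right) d = 0 d = 0$)
$L{\left(-182,G{\left(11,B{\left(-4 \right)} \right)} \right)} + 7497 = 0 + 7497 = 7497$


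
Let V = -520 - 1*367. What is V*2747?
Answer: -2436589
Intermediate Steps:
V = -887 (V = -520 - 367 = -887)
V*2747 = -887*2747 = -2436589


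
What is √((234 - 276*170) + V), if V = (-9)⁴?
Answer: 5*I*√1605 ≈ 200.31*I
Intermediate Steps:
V = 6561
√((234 - 276*170) + V) = √((234 - 276*170) + 6561) = √((234 - 46920) + 6561) = √(-46686 + 6561) = √(-40125) = 5*I*√1605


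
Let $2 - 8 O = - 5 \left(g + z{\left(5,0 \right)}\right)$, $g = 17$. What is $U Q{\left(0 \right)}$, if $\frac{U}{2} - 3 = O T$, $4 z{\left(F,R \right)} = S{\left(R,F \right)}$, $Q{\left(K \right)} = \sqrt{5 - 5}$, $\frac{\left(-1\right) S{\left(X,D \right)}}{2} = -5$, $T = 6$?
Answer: $0$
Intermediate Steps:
$S{\left(X,D \right)} = 10$ ($S{\left(X,D \right)} = \left(-2\right) \left(-5\right) = 10$)
$Q{\left(K \right)} = 0$ ($Q{\left(K \right)} = \sqrt{0} = 0$)
$z{\left(F,R \right)} = \frac{5}{2}$ ($z{\left(F,R \right)} = \frac{1}{4} \cdot 10 = \frac{5}{2}$)
$O = \frac{199}{16}$ ($O = \frac{1}{4} - \frac{\left(-5\right) \left(17 + \frac{5}{2}\right)}{8} = \frac{1}{4} - \frac{\left(-5\right) \frac{39}{2}}{8} = \frac{1}{4} - - \frac{195}{16} = \frac{1}{4} + \frac{195}{16} = \frac{199}{16} \approx 12.438$)
$U = \frac{621}{4}$ ($U = 6 + 2 \cdot \frac{199}{16} \cdot 6 = 6 + 2 \cdot \frac{597}{8} = 6 + \frac{597}{4} = \frac{621}{4} \approx 155.25$)
$U Q{\left(0 \right)} = \frac{621}{4} \cdot 0 = 0$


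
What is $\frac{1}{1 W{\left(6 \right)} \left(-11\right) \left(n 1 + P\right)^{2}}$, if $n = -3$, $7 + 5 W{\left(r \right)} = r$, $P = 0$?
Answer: $\frac{5}{99} \approx 0.050505$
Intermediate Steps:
$W{\left(r \right)} = - \frac{7}{5} + \frac{r}{5}$
$\frac{1}{1 W{\left(6 \right)} \left(-11\right) \left(n 1 + P\right)^{2}} = \frac{1}{1 \left(- \frac{7}{5} + \frac{1}{5} \cdot 6\right) \left(-11\right) \left(\left(-3\right) 1 + 0\right)^{2}} = \frac{1}{1 \left(- \frac{7}{5} + \frac{6}{5}\right) \left(-11\right) \left(-3 + 0\right)^{2}} = \frac{1}{1 \left(- \frac{1}{5}\right) \left(-11\right) \left(-3\right)^{2}} = \frac{1}{\left(- \frac{1}{5}\right) \left(-11\right) 9} = \frac{1}{\frac{11}{5} \cdot 9} = \frac{1}{\frac{99}{5}} = \frac{5}{99}$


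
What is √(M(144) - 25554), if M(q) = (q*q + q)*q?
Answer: √2981166 ≈ 1726.6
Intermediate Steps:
M(q) = q*(q + q²) (M(q) = (q² + q)*q = (q + q²)*q = q*(q + q²))
√(M(144) - 25554) = √(144²*(1 + 144) - 25554) = √(20736*145 - 25554) = √(3006720 - 25554) = √2981166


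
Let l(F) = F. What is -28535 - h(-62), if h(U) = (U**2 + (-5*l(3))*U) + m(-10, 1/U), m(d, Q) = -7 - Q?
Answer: -2064725/62 ≈ -33302.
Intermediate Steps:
h(U) = -7 + U**2 - 1/U - 15*U (h(U) = (U**2 + (-5*3)*U) + (-7 - 1/U) = (U**2 - 15*U) + (-7 - 1/U) = -7 + U**2 - 1/U - 15*U)
-28535 - h(-62) = -28535 - (-7 + (-62)**2 - 1/(-62) - 15*(-62)) = -28535 - (-7 + 3844 - 1*(-1/62) + 930) = -28535 - (-7 + 3844 + 1/62 + 930) = -28535 - 1*295555/62 = -28535 - 295555/62 = -2064725/62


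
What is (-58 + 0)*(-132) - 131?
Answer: 7525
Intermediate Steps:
(-58 + 0)*(-132) - 131 = -58*(-132) - 131 = 7656 - 131 = 7525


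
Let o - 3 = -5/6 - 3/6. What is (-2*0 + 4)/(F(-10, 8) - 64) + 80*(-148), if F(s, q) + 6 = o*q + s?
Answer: -592003/50 ≈ -11840.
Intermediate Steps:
o = 5/3 (o = 3 + (-5/6 - 3/6) = 3 + (-5*⅙ - 3*⅙) = 3 + (-⅚ - ½) = 3 - 4/3 = 5/3 ≈ 1.6667)
F(s, q) = -6 + s + 5*q/3 (F(s, q) = -6 + (5*q/3 + s) = -6 + (s + 5*q/3) = -6 + s + 5*q/3)
(-2*0 + 4)/(F(-10, 8) - 64) + 80*(-148) = (-2*0 + 4)/((-6 - 10 + (5/3)*8) - 64) + 80*(-148) = (0 + 4)/((-6 - 10 + 40/3) - 64) - 11840 = 4/(-8/3 - 64) - 11840 = 4/(-200/3) - 11840 = -3/200*4 - 11840 = -3/50 - 11840 = -592003/50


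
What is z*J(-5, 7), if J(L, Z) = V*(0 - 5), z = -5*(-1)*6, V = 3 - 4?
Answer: 150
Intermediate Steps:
V = -1
z = 30 (z = 5*6 = 30)
J(L, Z) = 5 (J(L, Z) = -(0 - 5) = -1*(-5) = 5)
z*J(-5, 7) = 30*5 = 150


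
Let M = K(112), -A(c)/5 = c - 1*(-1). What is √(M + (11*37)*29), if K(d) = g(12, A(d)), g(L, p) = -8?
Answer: √11795 ≈ 108.60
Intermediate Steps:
A(c) = -5 - 5*c (A(c) = -5*(c - 1*(-1)) = -5*(c + 1) = -5*(1 + c) = -5 - 5*c)
K(d) = -8
M = -8
√(M + (11*37)*29) = √(-8 + (11*37)*29) = √(-8 + 407*29) = √(-8 + 11803) = √11795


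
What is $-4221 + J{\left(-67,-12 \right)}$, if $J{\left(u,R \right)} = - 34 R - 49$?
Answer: $-3862$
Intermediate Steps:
$J{\left(u,R \right)} = -49 - 34 R$
$-4221 + J{\left(-67,-12 \right)} = -4221 - -359 = -4221 + \left(-49 + 408\right) = -4221 + 359 = -3862$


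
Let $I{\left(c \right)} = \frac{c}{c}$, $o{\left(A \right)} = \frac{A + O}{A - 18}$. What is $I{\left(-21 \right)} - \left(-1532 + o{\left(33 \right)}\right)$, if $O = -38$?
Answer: $\frac{4600}{3} \approx 1533.3$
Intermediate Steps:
$o{\left(A \right)} = \frac{-38 + A}{-18 + A}$ ($o{\left(A \right)} = \frac{A - 38}{A - 18} = \frac{-38 + A}{-18 + A}$)
$I{\left(c \right)} = 1$
$I{\left(-21 \right)} - \left(-1532 + o{\left(33 \right)}\right) = 1 + \left(1532 - \frac{-38 + 33}{-18 + 33}\right) = 1 + \left(1532 - \frac{1}{15} \left(-5\right)\right) = 1 + \left(1532 - - \frac{1}{3}\right) = 1 + \left(1532 + \frac{1}{3}\right) = 1 + \frac{4597}{3} = \frac{4600}{3}$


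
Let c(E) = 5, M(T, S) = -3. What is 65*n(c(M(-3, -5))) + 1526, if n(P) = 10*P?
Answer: 4776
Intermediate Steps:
65*n(c(M(-3, -5))) + 1526 = 65*(10*5) + 1526 = 65*50 + 1526 = 3250 + 1526 = 4776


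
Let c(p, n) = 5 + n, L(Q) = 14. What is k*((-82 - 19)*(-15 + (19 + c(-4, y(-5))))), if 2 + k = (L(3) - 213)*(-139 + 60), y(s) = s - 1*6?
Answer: 3175238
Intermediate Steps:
y(s) = -6 + s (y(s) = s - 6 = -6 + s)
k = 15719 (k = -2 + (14 - 213)*(-139 + 60) = -2 - 199*(-79) = -2 + 15721 = 15719)
k*((-82 - 19)*(-15 + (19 + c(-4, y(-5))))) = 15719*((-82 - 19)*(-15 + (19 + (5 + (-6 - 5))))) = 15719*(-101*(-15 + (19 + (5 - 11)))) = 15719*(-101*(-15 + (19 - 6))) = 15719*(-101*(-15 + 13)) = 15719*(-101*(-2)) = 15719*202 = 3175238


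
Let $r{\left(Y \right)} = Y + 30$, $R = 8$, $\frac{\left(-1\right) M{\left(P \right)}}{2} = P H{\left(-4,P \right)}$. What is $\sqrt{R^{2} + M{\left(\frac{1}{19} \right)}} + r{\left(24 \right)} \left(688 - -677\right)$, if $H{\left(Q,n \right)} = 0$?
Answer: $73718$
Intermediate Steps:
$M{\left(P \right)} = 0$ ($M{\left(P \right)} = - 2 P 0 = \left(-2\right) 0 = 0$)
$r{\left(Y \right)} = 30 + Y$
$\sqrt{R^{2} + M{\left(\frac{1}{19} \right)}} + r{\left(24 \right)} \left(688 - -677\right) = \sqrt{8^{2} + 0} + \left(30 + 24\right) \left(688 - -677\right) = \sqrt{64 + 0} + 54 \left(688 + 677\right) = \sqrt{64} + 54 \cdot 1365 = 8 + 73710 = 73718$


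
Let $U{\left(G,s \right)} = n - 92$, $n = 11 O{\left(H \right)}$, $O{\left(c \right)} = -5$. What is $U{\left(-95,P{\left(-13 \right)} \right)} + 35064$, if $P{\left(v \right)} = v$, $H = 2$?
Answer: $34917$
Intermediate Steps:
$n = -55$ ($n = 11 \left(-5\right) = -55$)
$U{\left(G,s \right)} = -147$ ($U{\left(G,s \right)} = -55 - 92 = -147$)
$U{\left(-95,P{\left(-13 \right)} \right)} + 35064 = -147 + 35064 = 34917$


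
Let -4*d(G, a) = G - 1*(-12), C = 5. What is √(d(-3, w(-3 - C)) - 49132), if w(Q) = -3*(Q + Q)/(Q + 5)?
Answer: I*√196537/2 ≈ 221.66*I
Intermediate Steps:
w(Q) = -6*Q/(5 + Q) (w(Q) = -3*2*Q/(5 + Q) = -6*Q/(5 + Q))
d(G, a) = -3 - G/4 (d(G, a) = -(G - 1*(-12))/4 = -(G + 12)/4 = -(12 + G)/4 = -3 - G/4)
√(d(-3, w(-3 - C)) - 49132) = √((-3 - ¼*(-3)) - 49132) = √((-3 + ¾) - 49132) = √(-9/4 - 49132) = √(-196537/4) = I*√196537/2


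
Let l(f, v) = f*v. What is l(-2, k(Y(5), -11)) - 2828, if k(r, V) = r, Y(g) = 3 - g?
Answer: -2824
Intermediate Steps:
l(-2, k(Y(5), -11)) - 2828 = -2*(3 - 1*5) - 2828 = -2*(3 - 5) - 2828 = -2*(-2) - 2828 = 4 - 2828 = -2824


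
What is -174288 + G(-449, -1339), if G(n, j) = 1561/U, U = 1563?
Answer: -272410583/1563 ≈ -1.7429e+5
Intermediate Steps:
G(n, j) = 1561/1563
-174288 + G(-449, -1339) = -174288 + 1561/1563 = -272410583/1563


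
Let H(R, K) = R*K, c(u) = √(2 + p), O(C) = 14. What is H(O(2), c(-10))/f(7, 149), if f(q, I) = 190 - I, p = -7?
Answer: 14*I*√5/41 ≈ 0.76354*I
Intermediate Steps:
c(u) = I*√5 (c(u) = √(2 - 7) = √(-5) = I*√5)
H(R, K) = K*R
H(O(2), c(-10))/f(7, 149) = ((I*√5)*14)/(190 - 1*149) = (14*I*√5)/(190 - 149) = (14*I*√5)/41 = (14*I*√5)*(1/41) = 14*I*√5/41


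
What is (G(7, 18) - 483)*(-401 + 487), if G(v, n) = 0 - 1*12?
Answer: -42570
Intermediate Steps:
G(v, n) = -12 (G(v, n) = 0 - 12 = -12)
(G(7, 18) - 483)*(-401 + 487) = (-12 - 483)*(-401 + 487) = -495*86 = -42570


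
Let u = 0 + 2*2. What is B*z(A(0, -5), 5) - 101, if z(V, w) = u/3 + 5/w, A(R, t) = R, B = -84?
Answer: -297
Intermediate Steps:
u = 4 (u = 0 + 4 = 4)
z(V, w) = 4/3 + 5/w
B*z(A(0, -5), 5) - 101 = -84*(4/3 + 5/5) - 101 = -84*(4/3 + 5*(⅕)) - 101 = -84*(4/3 + 1) - 101 = -84*7/3 - 101 = -196 - 101 = -297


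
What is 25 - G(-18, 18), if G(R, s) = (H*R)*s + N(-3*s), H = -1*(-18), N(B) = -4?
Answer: 5861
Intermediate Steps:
H = 18
G(R, s) = -4 + 18*R*s (G(R, s) = (18*R)*s - 4 = 18*R*s - 4 = -4 + 18*R*s)
25 - G(-18, 18) = 25 - (-4 + 18*(-18)*18) = 25 - (-4 - 5832) = 25 - 1*(-5836) = 25 + 5836 = 5861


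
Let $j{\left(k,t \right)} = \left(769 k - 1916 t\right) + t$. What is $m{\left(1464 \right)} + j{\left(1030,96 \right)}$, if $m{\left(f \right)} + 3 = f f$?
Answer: $2751523$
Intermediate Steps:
$j{\left(k,t \right)} = - 1915 t + 769 k$ ($j{\left(k,t \right)} = \left(- 1916 t + 769 k\right) + t = - 1915 t + 769 k$)
$m{\left(f \right)} = -3 + f^{2}$ ($m{\left(f \right)} = -3 + f f = -3 + f^{2}$)
$m{\left(1464 \right)} + j{\left(1030,96 \right)} = \left(-3 + 1464^{2}\right) + \left(\left(-1915\right) 96 + 769 \cdot 1030\right) = \left(-3 + 2143296\right) + \left(-183840 + 792070\right) = 2143293 + 608230 = 2751523$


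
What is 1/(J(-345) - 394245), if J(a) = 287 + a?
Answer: -1/394303 ≈ -2.5361e-6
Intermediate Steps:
1/(J(-345) - 394245) = 1/((287 - 345) - 394245) = 1/(-58 - 394245) = 1/(-394303) = -1/394303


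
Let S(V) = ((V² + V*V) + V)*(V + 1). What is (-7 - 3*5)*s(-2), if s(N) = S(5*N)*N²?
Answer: 150480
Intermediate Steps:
S(V) = (1 + V)*(V + 2*V²) (S(V) = ((V² + V²) + V)*(1 + V) = (2*V² + V)*(1 + V) = (V + 2*V²)*(1 + V) = (1 + V)*(V + 2*V²))
s(N) = 5*N³*(1 + 15*N + 50*N²) (s(N) = ((5*N)*(1 + 2*(5*N)² + 3*(5*N)))*N² = ((5*N)*(1 + 2*(25*N²) + 15*N))*N² = ((5*N)*(1 + 50*N² + 15*N))*N² = ((5*N)*(1 + 15*N + 50*N²))*N² = (5*N*(1 + 15*N + 50*N²))*N² = 5*N³*(1 + 15*N + 50*N²))
(-7 - 3*5)*s(-2) = (-7 - 3*5)*((-2)³*(5 + 75*(-2) + 250*(-2)²)) = (-7 - 15)*(-8*(5 - 150 + 250*4)) = -(-176)*(5 - 150 + 1000) = -(-176)*855 = -22*(-6840) = 150480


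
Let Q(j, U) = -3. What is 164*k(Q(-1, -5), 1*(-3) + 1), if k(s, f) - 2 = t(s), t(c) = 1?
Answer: 492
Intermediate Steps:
k(s, f) = 3 (k(s, f) = 2 + 1 = 3)
164*k(Q(-1, -5), 1*(-3) + 1) = 164*3 = 492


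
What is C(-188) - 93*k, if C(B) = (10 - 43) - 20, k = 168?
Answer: -15677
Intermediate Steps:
C(B) = -53 (C(B) = -33 - 20 = -53)
C(-188) - 93*k = -53 - 93*168 = -53 - 1*15624 = -53 - 15624 = -15677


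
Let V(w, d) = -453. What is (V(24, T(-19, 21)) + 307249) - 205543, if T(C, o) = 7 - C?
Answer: 101253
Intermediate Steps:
(V(24, T(-19, 21)) + 307249) - 205543 = (-453 + 307249) - 205543 = 306796 - 205543 = 101253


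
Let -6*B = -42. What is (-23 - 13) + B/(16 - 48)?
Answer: -1159/32 ≈ -36.219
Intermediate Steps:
B = 7 (B = -1/6*(-42) = 7)
(-23 - 13) + B/(16 - 48) = (-23 - 13) + 7/(16 - 48) = -36 + 7/(-32) = -36 - 1/32*7 = -36 - 7/32 = -1159/32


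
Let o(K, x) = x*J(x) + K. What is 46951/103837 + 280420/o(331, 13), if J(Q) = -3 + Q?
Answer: 29139615951/47868857 ≈ 608.74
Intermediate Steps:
o(K, x) = K + x*(-3 + x) (o(K, x) = x*(-3 + x) + K = K + x*(-3 + x))
46951/103837 + 280420/o(331, 13) = 46951/103837 + 280420/(331 + 13*(-3 + 13)) = 46951*(1/103837) + 280420/(331 + 13*10) = 46951/103837 + 280420/(331 + 130) = 46951/103837 + 280420/461 = 29139615951/47868857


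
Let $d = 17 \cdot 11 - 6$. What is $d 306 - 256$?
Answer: $55130$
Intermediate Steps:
$d = 181$ ($d = 187 - 6 = 181$)
$d 306 - 256 = 181 \cdot 306 - 256 = 55386 - 256 = 55130$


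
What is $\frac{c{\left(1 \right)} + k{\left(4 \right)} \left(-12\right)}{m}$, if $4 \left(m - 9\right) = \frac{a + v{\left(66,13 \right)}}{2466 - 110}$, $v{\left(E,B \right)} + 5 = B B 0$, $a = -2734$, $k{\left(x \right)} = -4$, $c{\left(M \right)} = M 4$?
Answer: $\frac{490048}{82077} \approx 5.9706$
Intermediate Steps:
$c{\left(M \right)} = 4 M$
$v{\left(E,B \right)} = -5$ ($v{\left(E,B \right)} = -5 + B B 0 = -5 + B^{2} \cdot 0 = -5 + 0 = -5$)
$m = \frac{82077}{9424}$ ($m = 9 + \frac{\left(-2734 - 5\right) \frac{1}{2466 - 110}}{4} = 9 + \frac{\left(-2739\right) \frac{1}{2356}}{4} = 9 + \frac{1}{4} \left(- \frac{2739}{2356}\right) = 9 - \frac{2739}{9424} = \frac{82077}{9424} \approx 8.7094$)
$\frac{c{\left(1 \right)} + k{\left(4 \right)} \left(-12\right)}{m} = \frac{4 \cdot 1 - -48}{\frac{82077}{9424}} = \left(4 + 48\right) \frac{9424}{82077} = 52 \cdot \frac{9424}{82077} = \frac{490048}{82077}$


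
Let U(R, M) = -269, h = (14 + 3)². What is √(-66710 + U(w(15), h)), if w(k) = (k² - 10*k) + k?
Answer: I*√66979 ≈ 258.8*I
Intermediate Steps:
w(k) = k² - 9*k
h = 289 (h = 17² = 289)
√(-66710 + U(w(15), h)) = √(-66710 - 269) = √(-66979) = I*√66979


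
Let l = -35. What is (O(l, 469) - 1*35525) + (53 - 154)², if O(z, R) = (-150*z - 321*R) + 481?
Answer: -170142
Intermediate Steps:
O(z, R) = 481 - 321*R - 150*z (O(z, R) = (-321*R - 150*z) + 481 = 481 - 321*R - 150*z)
(O(l, 469) - 1*35525) + (53 - 154)² = ((481 - 321*469 - 150*(-35)) - 1*35525) + (53 - 154)² = ((481 - 150549 + 5250) - 35525) + (-101)² = (-144818 - 35525) + 10201 = -180343 + 10201 = -170142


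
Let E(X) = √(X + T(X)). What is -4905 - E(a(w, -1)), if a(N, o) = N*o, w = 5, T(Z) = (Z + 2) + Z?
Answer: -4905 - I*√13 ≈ -4905.0 - 3.6056*I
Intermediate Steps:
T(Z) = 2 + 2*Z (T(Z) = (2 + Z) + Z = 2 + 2*Z)
E(X) = √(2 + 3*X) (E(X) = √(X + (2 + 2*X)) = √(2 + 3*X))
-4905 - E(a(w, -1)) = -4905 - √(2 + 3*(5*(-1))) = -4905 - √(2 + 3*(-5)) = -4905 - √(2 - 15) = -4905 - √(-13) = -4905 - I*√13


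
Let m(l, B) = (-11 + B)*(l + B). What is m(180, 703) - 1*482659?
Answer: 128377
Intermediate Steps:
m(l, B) = (-11 + B)*(B + l)
m(180, 703) - 1*482659 = (703² - 11*703 - 11*180 + 703*180) - 1*482659 = (494209 - 7733 - 1980 + 126540) - 482659 = 611036 - 482659 = 128377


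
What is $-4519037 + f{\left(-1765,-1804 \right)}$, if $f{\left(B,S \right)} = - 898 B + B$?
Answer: $-2935832$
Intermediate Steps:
$f{\left(B,S \right)} = - 897 B$
$-4519037 + f{\left(-1765,-1804 \right)} = -4519037 - -1583205 = -4519037 + 1583205 = -2935832$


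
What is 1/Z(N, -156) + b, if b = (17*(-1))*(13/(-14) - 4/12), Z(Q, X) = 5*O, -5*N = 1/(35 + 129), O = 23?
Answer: 103657/4830 ≈ 21.461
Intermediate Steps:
N = -1/820 (N = -1/(5*(35 + 129)) = -⅕/164 = -⅕*1/164 = -1/820 ≈ -0.0012195)
Z(Q, X) = 115 (Z(Q, X) = 5*23 = 115)
b = 901/42 (b = -17*(13*(-1/14) - 4*1/12) = -17*(-13/14 - ⅓) = -17*(-53/42) = 901/42 ≈ 21.452)
1/Z(N, -156) + b = 1/115 + 901/42 = 103657/4830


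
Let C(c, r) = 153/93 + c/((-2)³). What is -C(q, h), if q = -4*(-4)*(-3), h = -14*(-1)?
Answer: -237/31 ≈ -7.6452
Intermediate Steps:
h = 14
q = -48 (q = 16*(-3) = -48)
C(c, r) = 51/31 - c/8 (C(c, r) = 153*(1/93) + c/(-8) = 51/31 + c*(-⅛) = 51/31 - c/8)
-C(q, h) = -(51/31 - ⅛*(-48)) = -(51/31 + 6) = -1*237/31 = -237/31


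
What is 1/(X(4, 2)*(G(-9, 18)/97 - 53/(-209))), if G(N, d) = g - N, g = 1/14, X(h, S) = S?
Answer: 141911/98517 ≈ 1.4405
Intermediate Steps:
g = 1/14 ≈ 0.071429
G(N, d) = 1/14 - N
1/(X(4, 2)*(G(-9, 18)/97 - 53/(-209))) = 1/(2*((1/14 - 1*(-9))/97 - 53/(-209))) = 1/(2*((1/14 + 9)*(1/97) - 53*(-1/209))) = 1/(2*((127/14)*(1/97) + 53/209)) = 1/(2*(127/1358 + 53/209)) = 1/(2*(98517/283822)) = 1/(98517/141911) = 141911/98517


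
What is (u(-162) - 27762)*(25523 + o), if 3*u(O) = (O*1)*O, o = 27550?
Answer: -1009130022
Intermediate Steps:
u(O) = O**2/3 (u(O) = ((O*1)*O)/3 = (O*O)/3 = O**2/3)
(u(-162) - 27762)*(25523 + o) = ((1/3)*(-162)**2 - 27762)*(25523 + 27550) = ((1/3)*26244 - 27762)*53073 = (8748 - 27762)*53073 = -19014*53073 = -1009130022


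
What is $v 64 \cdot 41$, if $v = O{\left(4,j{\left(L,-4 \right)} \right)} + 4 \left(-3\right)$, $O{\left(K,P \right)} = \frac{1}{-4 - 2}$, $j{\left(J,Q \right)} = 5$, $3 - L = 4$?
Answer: $- \frac{95776}{3} \approx -31925.0$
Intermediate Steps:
$L = -1$ ($L = 3 - 4 = -1$)
$O{\left(K,P \right)} = - \frac{1}{6}$ ($O{\left(K,P \right)} = \frac{1}{-6} = - \frac{1}{6}$)
$v = - \frac{73}{6}$ ($v = - \frac{1}{6} + 4 \left(-3\right) = - \frac{1}{6} - 12 = - \frac{73}{6} \approx -12.167$)
$v 64 \cdot 41 = \left(- \frac{73}{6}\right) 64 \cdot 41 = \left(- \frac{2336}{3}\right) 41 = - \frac{95776}{3}$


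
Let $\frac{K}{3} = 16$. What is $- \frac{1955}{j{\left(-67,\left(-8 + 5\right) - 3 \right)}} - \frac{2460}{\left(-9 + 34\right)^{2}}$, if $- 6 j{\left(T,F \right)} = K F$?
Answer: $- \frac{267991}{6000} \approx -44.665$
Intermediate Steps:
$K = 48$ ($K = 3 \cdot 16 = 48$)
$j{\left(T,F \right)} = - 8 F$ ($j{\left(T,F \right)} = - \frac{48 F}{6} = - 8 F$)
$- \frac{1955}{j{\left(-67,\left(-8 + 5\right) - 3 \right)}} - \frac{2460}{\left(-9 + 34\right)^{2}} = - \frac{1955}{\left(-8\right) \left(\left(-8 + 5\right) - 3\right)} - \frac{2460}{\left(-9 + 34\right)^{2}} = - \frac{1955}{\left(-8\right) \left(-3 - 3\right)} - \frac{2460}{25^{2}} = - \frac{1955}{\left(-8\right) \left(-6\right)} - \frac{2460}{625} = - \frac{1955}{48} - \frac{492}{125} = - \frac{267991}{6000}$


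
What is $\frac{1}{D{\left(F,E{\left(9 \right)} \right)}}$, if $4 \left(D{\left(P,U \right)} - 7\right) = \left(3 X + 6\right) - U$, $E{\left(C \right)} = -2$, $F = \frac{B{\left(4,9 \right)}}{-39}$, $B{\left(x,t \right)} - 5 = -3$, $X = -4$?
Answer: $\frac{1}{6} \approx 0.16667$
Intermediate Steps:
$B{\left(x,t \right)} = 2$ ($B{\left(x,t \right)} = 5 - 3 = 2$)
$F = - \frac{2}{39}$ ($F = \frac{2}{-39} = 2 \left(- \frac{1}{39}\right) = - \frac{2}{39} \approx -0.051282$)
$D{\left(P,U \right)} = \frac{11}{2} - \frac{U}{4}$ ($D{\left(P,U \right)} = 7 + \frac{\left(3 \left(-4\right) + 6\right) - U}{4} = 7 + \frac{\left(-12 + 6\right) - U}{4} = 7 + \frac{-6 - U}{4} = 7 - \left(\frac{3}{2} + \frac{U}{4}\right) = \frac{11}{2} - \frac{U}{4}$)
$\frac{1}{D{\left(F,E{\left(9 \right)} \right)}} = \frac{1}{\frac{11}{2} - - \frac{1}{2}} = \frac{1}{\frac{11}{2} + \frac{1}{2}} = \frac{1}{6}$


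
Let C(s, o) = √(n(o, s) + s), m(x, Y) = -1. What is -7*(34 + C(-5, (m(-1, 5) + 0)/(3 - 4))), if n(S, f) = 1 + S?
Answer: -238 - 7*I*√3 ≈ -238.0 - 12.124*I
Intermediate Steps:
C(s, o) = √(1 + o + s) (C(s, o) = √((1 + o) + s) = √(1 + o + s))
-7*(34 + C(-5, (m(-1, 5) + 0)/(3 - 4))) = -7*(34 + √(1 + (-1 + 0)/(3 - 4) - 5)) = -7*(34 + √(1 - 1/(-1) - 5)) = -7*(34 + √(1 - 1*(-1) - 5)) = -7*(34 + √(1 + 1 - 5)) = -7*(34 + √(-3)) = -7*(34 + I*√3) = -238 - 7*I*√3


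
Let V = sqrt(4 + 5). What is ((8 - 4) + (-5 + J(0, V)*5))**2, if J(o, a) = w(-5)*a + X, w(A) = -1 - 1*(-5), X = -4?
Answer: 1521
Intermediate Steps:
w(A) = 4 (w(A) = -1 + 5 = 4)
V = 3 (V = sqrt(9) = 3)
J(o, a) = -4 + 4*a (J(o, a) = 4*a - 4 = -4 + 4*a)
((8 - 4) + (-5 + J(0, V)*5))**2 = ((8 - 4) + (-5 + (-4 + 4*3)*5))**2 = (4 + (-5 + (-4 + 12)*5))**2 = (4 + (-5 + 8*5))**2 = (4 + (-5 + 40))**2 = (4 + 35)**2 = 39**2 = 1521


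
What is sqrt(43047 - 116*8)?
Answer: sqrt(42119) ≈ 205.23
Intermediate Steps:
sqrt(43047 - 116*8) = sqrt(43047 - 928) = sqrt(42119)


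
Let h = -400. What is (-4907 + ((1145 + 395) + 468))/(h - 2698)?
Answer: 2899/3098 ≈ 0.93577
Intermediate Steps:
(-4907 + ((1145 + 395) + 468))/(h - 2698) = (-4907 + ((1145 + 395) + 468))/(-400 - 2698) = (-4907 + (1540 + 468))/(-3098) = (-4907 + 2008)*(-1/3098) = -2899*(-1/3098) = 2899/3098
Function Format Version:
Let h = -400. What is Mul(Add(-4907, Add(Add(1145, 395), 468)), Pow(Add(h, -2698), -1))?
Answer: Rational(2899, 3098) ≈ 0.93577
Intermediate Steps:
Mul(Add(-4907, Add(Add(1145, 395), 468)), Pow(Add(h, -2698), -1)) = Mul(Add(-4907, Add(Add(1145, 395), 468)), Pow(Add(-400, -2698), -1)) = Mul(Add(-4907, Add(1540, 468)), Pow(-3098, -1)) = Mul(Add(-4907, 2008), Rational(-1, 3098)) = Mul(-2899, Rational(-1, 3098)) = Rational(2899, 3098)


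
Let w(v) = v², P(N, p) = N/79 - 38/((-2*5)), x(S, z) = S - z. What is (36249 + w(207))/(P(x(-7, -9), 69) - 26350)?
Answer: -10414570/3468913 ≈ -3.0023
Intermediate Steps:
P(N, p) = 19/5 + N/79 (P(N, p) = N*(1/79) - 38/(-10) = N/79 - 38*(-⅒) = N/79 + 19/5 = 19/5 + N/79)
(36249 + w(207))/(P(x(-7, -9), 69) - 26350) = (36249 + 207²)/((19/5 + (-7 - 1*(-9))/79) - 26350) = (36249 + 42849)/((19/5 + (-7 + 9)/79) - 26350) = 79098/((19/5 + (1/79)*2) - 26350) = 79098/((19/5 + 2/79) - 26350) = 79098/(1511/395 - 26350) = 79098/(-10406739/395) = 79098*(-395/10406739) = -10414570/3468913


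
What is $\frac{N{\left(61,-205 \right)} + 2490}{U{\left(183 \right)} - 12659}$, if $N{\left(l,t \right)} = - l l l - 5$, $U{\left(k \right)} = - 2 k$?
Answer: $\frac{224496}{13025} \approx 17.236$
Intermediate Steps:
$N{\left(l,t \right)} = -5 - l^{3}$ ($N{\left(l,t \right)} = - l^{2} l - 5 = - l^{3} - 5 = -5 - l^{3}$)
$\frac{N{\left(61,-205 \right)} + 2490}{U{\left(183 \right)} - 12659} = \frac{\left(-5 - 61^{3}\right) + 2490}{\left(-2\right) 183 - 12659} = \frac{\left(-5 - 226981\right) + 2490}{-366 - 12659} = \frac{\left(-5 - 226981\right) + 2490}{-13025} = \left(-226986 + 2490\right) \left(- \frac{1}{13025}\right) = \left(-224496\right) \left(- \frac{1}{13025}\right) = \frac{224496}{13025}$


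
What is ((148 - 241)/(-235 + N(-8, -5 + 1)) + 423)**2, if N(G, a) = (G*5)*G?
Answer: 1286083044/7225 ≈ 1.7800e+5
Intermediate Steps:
N(G, a) = 5*G**2 (N(G, a) = (5*G)*G = 5*G**2)
((148 - 241)/(-235 + N(-8, -5 + 1)) + 423)**2 = ((148 - 241)/(-235 + 5*(-8)**2) + 423)**2 = (-93/(-235 + 5*64) + 423)**2 = (-93/(-235 + 320) + 423)**2 = (-93/85 + 423)**2 = (35862/85)**2 = 1286083044/7225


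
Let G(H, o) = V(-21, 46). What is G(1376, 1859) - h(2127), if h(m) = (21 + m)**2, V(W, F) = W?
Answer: -4613925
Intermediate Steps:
G(H, o) = -21
G(1376, 1859) - h(2127) = -21 - (21 + 2127)**2 = -21 - 1*2148**2 = -21 - 1*4613904 = -21 - 4613904 = -4613925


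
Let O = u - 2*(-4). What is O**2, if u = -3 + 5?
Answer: 100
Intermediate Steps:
u = 2
O = 10 (O = 2 - 2*(-4) = 2 + 8 = 10)
O**2 = 10**2 = 100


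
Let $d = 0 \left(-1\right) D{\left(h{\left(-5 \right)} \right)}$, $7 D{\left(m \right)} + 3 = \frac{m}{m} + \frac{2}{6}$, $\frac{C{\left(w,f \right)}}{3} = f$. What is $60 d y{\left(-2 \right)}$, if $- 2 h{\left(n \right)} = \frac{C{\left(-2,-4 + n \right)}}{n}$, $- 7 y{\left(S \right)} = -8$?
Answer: $0$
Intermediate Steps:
$C{\left(w,f \right)} = 3 f$
$y{\left(S \right)} = \frac{8}{7}$ ($y{\left(S \right)} = \left(- \frac{1}{7}\right) \left(-8\right) = \frac{8}{7}$)
$h{\left(n \right)} = - \frac{-12 + 3 n}{2 n}$ ($h{\left(n \right)} = - \frac{3 \left(-4 + n\right) \frac{1}{n}}{2} = - \frac{\left(-12 + 3 n\right) \frac{1}{n}}{2} = - \frac{\frac{1}{n} \left(-12 + 3 n\right)}{2} = - \frac{-12 + 3 n}{2 n}$)
$D{\left(m \right)} = - \frac{5}{21}$ ($D{\left(m \right)} = - \frac{3}{7} + \frac{\frac{m}{m} + \frac{2}{6}}{7} = - \frac{3}{7} + \frac{1 + 2 \cdot \frac{1}{6}}{7} = - \frac{3}{7} + \frac{1 + \frac{1}{3}}{7} = - \frac{3}{7} + \frac{1}{7} \cdot \frac{4}{3} = - \frac{3}{7} + \frac{4}{21} = - \frac{5}{21}$)
$d = 0$ ($d = 0 \left(-1\right) \left(- \frac{5}{21}\right) = 0 \left(- \frac{5}{21}\right) = 0$)
$60 d y{\left(-2 \right)} = 60 \cdot 0 \cdot \frac{8}{7} = 0 \cdot \frac{8}{7} = 0$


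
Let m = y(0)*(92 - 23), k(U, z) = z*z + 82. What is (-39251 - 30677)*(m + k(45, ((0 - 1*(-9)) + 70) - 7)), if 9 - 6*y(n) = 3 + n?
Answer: -373065880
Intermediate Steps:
y(n) = 1 - n/6 (y(n) = 3/2 - (3 + n)/6 = 3/2 + (-½ - n/6) = 1 - n/6)
k(U, z) = 82 + z² (k(U, z) = z² + 82 = 82 + z²)
m = 69 (m = (1 - ⅙*0)*(92 - 23) = (1 + 0)*69 = 1*69 = 69)
(-39251 - 30677)*(m + k(45, ((0 - 1*(-9)) + 70) - 7)) = (-39251 - 30677)*(69 + (82 + (((0 - 1*(-9)) + 70) - 7)²)) = -69928*(69 + (82 + (((0 + 9) + 70) - 7)²)) = -69928*(69 + (82 + ((9 + 70) - 7)²)) = -69928*(69 + (82 + (79 - 7)²)) = -69928*(69 + (82 + 72²)) = -69928*(69 + (82 + 5184)) = -69928*(69 + 5266) = -69928*5335 = -373065880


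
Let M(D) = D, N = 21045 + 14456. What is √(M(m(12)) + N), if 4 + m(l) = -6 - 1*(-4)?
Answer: √35495 ≈ 188.40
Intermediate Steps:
m(l) = -6 (m(l) = -4 + (-6 - 1*(-4)) = -4 + (-6 + 4) = -4 - 2 = -6)
N = 35501
√(M(m(12)) + N) = √(-6 + 35501) = √35495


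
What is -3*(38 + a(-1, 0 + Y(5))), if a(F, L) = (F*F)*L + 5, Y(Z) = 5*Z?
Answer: -204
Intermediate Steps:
a(F, L) = 5 + L*F² (a(F, L) = F²*L + 5 = L*F² + 5 = 5 + L*F²)
-3*(38 + a(-1, 0 + Y(5))) = -3*(38 + (5 + (0 + 5*5)*(-1)²)) = -3*(38 + (5 + (0 + 25)*1)) = -3*(38 + (5 + 25*1)) = -3*(38 + (5 + 25)) = -3*(38 + 30) = -3*68 = -204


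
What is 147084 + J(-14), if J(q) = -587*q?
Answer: 155302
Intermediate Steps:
147084 + J(-14) = 147084 - 587*(-14) = 147084 + 8218 = 155302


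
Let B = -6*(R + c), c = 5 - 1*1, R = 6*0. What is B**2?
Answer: 576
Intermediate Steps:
R = 0
c = 4 (c = 5 - 1 = 4)
B = -24 (B = -6*(0 + 4) = -6*4 = -24)
B**2 = (-24)**2 = 576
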